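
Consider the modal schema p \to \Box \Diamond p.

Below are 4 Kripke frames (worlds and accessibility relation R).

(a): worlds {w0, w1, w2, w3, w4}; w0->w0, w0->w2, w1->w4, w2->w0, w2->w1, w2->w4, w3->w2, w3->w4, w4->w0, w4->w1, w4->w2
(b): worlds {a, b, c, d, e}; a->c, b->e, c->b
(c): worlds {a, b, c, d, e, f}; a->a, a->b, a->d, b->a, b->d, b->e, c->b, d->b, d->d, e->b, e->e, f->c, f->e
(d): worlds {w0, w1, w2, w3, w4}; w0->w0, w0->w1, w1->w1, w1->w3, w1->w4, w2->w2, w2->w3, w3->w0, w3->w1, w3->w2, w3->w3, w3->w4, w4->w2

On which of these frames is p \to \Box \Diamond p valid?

This is the axiom for symmetry; its first-order frame correspondent is \forall x \forall y (Rxy \to Ryx).
(a): fails — Rw3w2 but not Rw2w3.
(b): fails — Rac but not Rca.
(c): fails — Rfe but not Ref.
(d): fails — Rw3w0 but not Rw0w3.
Valid on no frame.

none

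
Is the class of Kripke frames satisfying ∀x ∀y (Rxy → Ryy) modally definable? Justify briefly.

Yes: it is shift-reflexivity, defined by the T□ schema □(□p → p).
Suppose □(□p→p) is valid. Take Rxy and set V(p)={w : Ryw}. Then at y, □p holds; since □(□p→p) at x, □p→p at y, so p at y, i.e. Ryy.

Definable; □(□p → p) defines it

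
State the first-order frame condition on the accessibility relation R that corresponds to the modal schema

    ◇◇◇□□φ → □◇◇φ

∀x ∀y ∀z ((xR³y ∧ xRz) → ∃w (yR²w ∧ zR²w))

This is a Sahlqvist (Geach-type) schema ◇^3□^2φ → □^1◇^2φ.
First-order correspondent: ∀x ∀y ∀z ((xR³y ∧ xRz) → ∃w (yR²w ∧ zR²w)).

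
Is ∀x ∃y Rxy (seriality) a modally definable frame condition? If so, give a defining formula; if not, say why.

Yes, by □p → ◇p

This is a Sahlqvist condition; the D axiom □p → ◇p defines it.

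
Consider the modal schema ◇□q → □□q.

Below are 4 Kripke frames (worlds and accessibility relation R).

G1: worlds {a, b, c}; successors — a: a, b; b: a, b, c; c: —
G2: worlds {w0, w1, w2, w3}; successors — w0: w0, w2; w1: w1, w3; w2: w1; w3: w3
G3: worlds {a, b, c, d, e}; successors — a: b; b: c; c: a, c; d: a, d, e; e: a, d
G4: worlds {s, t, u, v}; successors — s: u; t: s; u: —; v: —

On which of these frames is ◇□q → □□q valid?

Frame correspondent (Sahlqvist): ∀x ∀y ∀z ((xRy ∧ xR²z) → ∃w (yRw ∧ z = w)) — i.e. a generalized confluence (Geach) condition.
G1: fails — aRa, aR²c but no w with aRw and c=w.
G2: fails — w0Rw0, w0R²w1 but no w with w0Rw and w1=w.
G3: fails — cRa, cR²a but no w with aRw and a=w.
G4: holds.
Valid on: G4.

G4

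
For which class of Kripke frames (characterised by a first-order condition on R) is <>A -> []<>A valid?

This is the 5 axiom.
Its frame correspondent is the Euclidean property — forall x forall y forall z (Rxy & Rxz -> Ryz).

The Euclidean property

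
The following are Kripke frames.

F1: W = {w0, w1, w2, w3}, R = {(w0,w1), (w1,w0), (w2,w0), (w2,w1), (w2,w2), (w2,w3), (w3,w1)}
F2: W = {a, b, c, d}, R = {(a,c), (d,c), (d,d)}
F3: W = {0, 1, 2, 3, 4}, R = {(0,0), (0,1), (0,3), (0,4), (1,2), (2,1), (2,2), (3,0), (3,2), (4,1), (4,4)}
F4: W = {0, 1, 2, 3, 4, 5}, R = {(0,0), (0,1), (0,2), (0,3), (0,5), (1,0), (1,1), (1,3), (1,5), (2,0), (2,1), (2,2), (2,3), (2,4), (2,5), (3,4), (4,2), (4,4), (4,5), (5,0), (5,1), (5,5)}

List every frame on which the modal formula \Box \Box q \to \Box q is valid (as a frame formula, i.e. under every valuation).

F3, F4

Frame correspondent (Sahlqvist): \forall x \forall y (Rxy \to \exists z (Rxz \wedge Rzy)) — i.e. density.
F1: fails — Rw1w0 but no z with Rw1z and Rzw0.
F2: fails — Rac but no z with Raz and Rzc.
F3: ✓.
F4: ✓.
Valid on: F3, F4.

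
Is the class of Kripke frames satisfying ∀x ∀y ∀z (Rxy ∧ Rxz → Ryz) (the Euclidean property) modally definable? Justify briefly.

This is a Sahlqvist condition; the 5 axiom ◇q → □◇q defines it.

Definable; ◇q → □◇q defines it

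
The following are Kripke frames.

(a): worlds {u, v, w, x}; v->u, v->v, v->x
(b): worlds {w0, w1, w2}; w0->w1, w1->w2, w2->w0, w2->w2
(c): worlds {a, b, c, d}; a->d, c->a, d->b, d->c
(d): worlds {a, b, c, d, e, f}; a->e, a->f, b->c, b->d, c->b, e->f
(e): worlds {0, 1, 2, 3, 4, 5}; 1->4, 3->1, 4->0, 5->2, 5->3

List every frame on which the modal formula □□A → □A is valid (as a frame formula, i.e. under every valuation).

(a)

This is the axiom for density; its first-order frame correspondent is ∀x ∀y (Rxy → ∃z (Rxz ∧ Rzy)).
(a): holds.
(b): fails — Rw0w1 but no z with Rw0z and Rzw1.
(c): fails — Rdb but no z with Rdz and Rzb.
(d): fails — Rbc but no z with Rbz and Rzc.
(e): fails — R53 but no z with R5z and Rz3.
Valid on: (a).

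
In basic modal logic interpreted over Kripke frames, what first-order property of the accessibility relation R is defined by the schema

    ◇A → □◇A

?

This schema is the 5 axiom.
It corresponds to the Euclidean property: ∀x ∀y ∀z (Rxy ∧ Rxz → Ryz).

the Euclidean property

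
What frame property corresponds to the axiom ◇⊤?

seriality

This is a form of the D axiom.
It corresponds to seriality: ∀x ∃y Rxy.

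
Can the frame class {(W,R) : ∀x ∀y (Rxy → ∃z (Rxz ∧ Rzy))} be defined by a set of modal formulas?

The condition is density. A defining modal formula is □□p → □p.
Suppose □□p→□p is valid. Take Rxy and set V(p)={w : xR²w}. Then □□p at x, so □p at x, so p at y, i.e. ∃z(Rxz∧Rzy).

Yes — defined by □□p → □p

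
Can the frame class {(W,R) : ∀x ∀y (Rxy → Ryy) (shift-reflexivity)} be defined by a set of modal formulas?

This is a Sahlqvist condition; the T□ axiom □(□r → r) defines it.

Yes — defined by □(□r → r)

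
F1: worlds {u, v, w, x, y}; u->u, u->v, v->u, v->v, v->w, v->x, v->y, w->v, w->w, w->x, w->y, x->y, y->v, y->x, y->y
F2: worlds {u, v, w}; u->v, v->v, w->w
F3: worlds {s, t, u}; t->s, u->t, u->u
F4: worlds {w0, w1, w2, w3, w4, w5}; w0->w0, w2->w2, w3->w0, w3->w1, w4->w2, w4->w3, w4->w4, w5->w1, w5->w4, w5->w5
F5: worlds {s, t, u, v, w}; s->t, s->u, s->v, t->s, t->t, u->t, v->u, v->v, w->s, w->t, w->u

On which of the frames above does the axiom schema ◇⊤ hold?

F1, F2, F5

Frame correspondent (Sahlqvist): ∀x ∃y Rxy — i.e. seriality.
F1: holds.
F2: holds.
F3: fails — world s has no successor.
F4: fails — world w1 has no successor.
F5: holds.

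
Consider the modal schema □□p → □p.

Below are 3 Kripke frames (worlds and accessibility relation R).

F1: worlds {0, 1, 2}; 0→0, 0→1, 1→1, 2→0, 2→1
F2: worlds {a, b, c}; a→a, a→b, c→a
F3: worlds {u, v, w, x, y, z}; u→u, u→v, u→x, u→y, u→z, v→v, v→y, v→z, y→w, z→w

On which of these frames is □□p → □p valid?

F1, F2

The schema corresponds to density: ∀x ∀y (Rxy → ∃z (Rxz ∧ Rzy)).
F1: holds.
F2: holds.
F3: fails — Ryw but no t with Ryt and Rtw.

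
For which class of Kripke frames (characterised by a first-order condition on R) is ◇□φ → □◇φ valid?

convergence: ∀x ∀y ∀z (Rxy ∧ Rxz → ∃w (Ryw ∧ Rzw))

Suppose ◇□φ→□◇φ is valid. Take Rxy, Rxz and set V(φ)={w : Ryw}. Then □φ at y so ◇□φ at x, so □◇φ at x, so ◇φ at z, giving w with Rzw and Ryw.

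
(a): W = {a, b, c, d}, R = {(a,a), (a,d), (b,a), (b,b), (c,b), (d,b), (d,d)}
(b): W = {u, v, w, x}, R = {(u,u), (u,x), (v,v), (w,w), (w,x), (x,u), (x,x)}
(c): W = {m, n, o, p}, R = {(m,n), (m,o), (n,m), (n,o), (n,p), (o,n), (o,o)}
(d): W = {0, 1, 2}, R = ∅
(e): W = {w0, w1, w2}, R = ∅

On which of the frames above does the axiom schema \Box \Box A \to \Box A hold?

The schema corresponds to density: \forall x \forall y (Rxy \to \exists z (Rxz \wedge Rzy)).
(a): ✓.
(b): ✓.
(c): fails — Rnm but no z with Rnz and Rzm.
(d): ✓.
(e): ✓.
Valid on: (a), (b), (d), (e).

(a), (b), (d), (e)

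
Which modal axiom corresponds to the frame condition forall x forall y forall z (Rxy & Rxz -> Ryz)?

The condition is the Euclidean property. The 5 schema ◇r → □◇r defines it.
Suppose ◇r→□◇r is valid. Take Rxy, Rxz and set V(r)={y}. Then ◇r at x, so □◇r at x, so ◇r at z, so some w with Rzw has r; w=y, i.e. Rzy. By symmetry of the argument, Ryz.

◇r → □◇r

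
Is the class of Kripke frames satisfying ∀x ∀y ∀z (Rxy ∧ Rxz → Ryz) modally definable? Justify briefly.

Yes, by ◇q → □◇q

This is a Sahlqvist condition; the 5 axiom ◇q → □◇q defines it.
Suppose ◇q→□◇q is valid. Take Rxy, Rxz and set V(q)={y}. Then ◇q at x, so □◇q at x, so ◇q at z, so some w with Rzw has q; w=y, i.e. Rzy. By symmetry of the argument, Ryz.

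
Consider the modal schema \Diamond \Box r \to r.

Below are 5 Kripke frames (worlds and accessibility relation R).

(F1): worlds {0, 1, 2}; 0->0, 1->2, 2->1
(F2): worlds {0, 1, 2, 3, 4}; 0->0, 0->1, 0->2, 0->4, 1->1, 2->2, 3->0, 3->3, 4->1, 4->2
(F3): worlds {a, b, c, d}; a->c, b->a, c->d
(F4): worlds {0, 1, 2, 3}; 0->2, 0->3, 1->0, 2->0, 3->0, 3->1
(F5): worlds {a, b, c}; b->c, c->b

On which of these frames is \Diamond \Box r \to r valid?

This is the axiom for a generalized confluence (Geach) condition; its first-order frame correspondent is \forall x \forall y (xRy \to \exists w (yRw \wedge x = w)).
(F1): condition met.
(F2): fails — 0R1 but no w with 1Rw and 0=w.
(F3): fails — aRc but no w with cRw and a=w.
(F4): fails — 1R0 but no w with 0Rw and 1=w.
(F5): condition met.
Valid on: (F1), (F5).

(F1), (F5)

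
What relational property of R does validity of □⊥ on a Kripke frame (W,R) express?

emptiness of R

This schema is the Ver axiom.
Its frame correspondent is emptiness of R — ∀x ∀y ¬Rxy.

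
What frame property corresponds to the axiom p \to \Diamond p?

This is frame-equivalent to □p → p (substitute ¬p for p and contrapose).
Suppose □p→p is valid. At any x set V(p)={w : Rxw}. Then □p holds at x, so p holds at x, i.e. Rxx.

Reflexivity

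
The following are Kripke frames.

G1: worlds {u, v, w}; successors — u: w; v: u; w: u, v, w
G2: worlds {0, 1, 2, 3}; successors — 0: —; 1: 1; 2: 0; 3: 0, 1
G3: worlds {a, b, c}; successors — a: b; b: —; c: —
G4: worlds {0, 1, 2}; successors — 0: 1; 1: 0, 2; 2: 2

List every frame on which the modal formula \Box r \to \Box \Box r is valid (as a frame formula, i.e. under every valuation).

G2, G3

Frame correspondent (Sahlqvist): \forall x \forall y \forall z (Rxy \wedge Ryz \to Rxz) — i.e. transitivity.
G1: fails — Ruw and Rwu but not Ruu.
G2: holds.
G3: holds.
G4: fails — R01 and R12 but not R02.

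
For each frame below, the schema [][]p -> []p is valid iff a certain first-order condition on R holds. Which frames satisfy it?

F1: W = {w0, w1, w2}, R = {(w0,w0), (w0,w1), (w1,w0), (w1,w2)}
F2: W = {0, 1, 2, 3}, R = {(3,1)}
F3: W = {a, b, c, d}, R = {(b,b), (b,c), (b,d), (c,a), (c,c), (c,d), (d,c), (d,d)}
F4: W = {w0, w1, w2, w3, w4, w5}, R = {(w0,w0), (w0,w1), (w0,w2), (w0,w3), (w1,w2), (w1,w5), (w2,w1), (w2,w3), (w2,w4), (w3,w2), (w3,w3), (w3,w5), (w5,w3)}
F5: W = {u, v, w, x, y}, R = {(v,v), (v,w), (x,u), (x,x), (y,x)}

F3, F5

Frame correspondent (Sahlqvist): forall x forall y (Rxy -> exists z (Rxz & Rzy)) — i.e. density.
F1: fails — Rw1w2 but no z with Rw1z and Rzw2.
F2: fails — R31 but no z with R3z and Rz1.
F3: ✓.
F4: fails — Rw1w5 but no z with Rw1z and Rzw5.
F5: ✓.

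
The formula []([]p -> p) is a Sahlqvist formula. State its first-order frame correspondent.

Shift-reflexivity

Suppose □(□p→p) is valid. Take Rxy and set V(p)={w : Ryw}. Then at y, □p holds; since □(□p→p) at x, □p→p at y, so p at y, i.e. Ryy.
Conversely, on a frame with shift-reflexivity the schema holds at every world under every valuation.
Frame condition: forall x forall y (Rxy -> Ryy).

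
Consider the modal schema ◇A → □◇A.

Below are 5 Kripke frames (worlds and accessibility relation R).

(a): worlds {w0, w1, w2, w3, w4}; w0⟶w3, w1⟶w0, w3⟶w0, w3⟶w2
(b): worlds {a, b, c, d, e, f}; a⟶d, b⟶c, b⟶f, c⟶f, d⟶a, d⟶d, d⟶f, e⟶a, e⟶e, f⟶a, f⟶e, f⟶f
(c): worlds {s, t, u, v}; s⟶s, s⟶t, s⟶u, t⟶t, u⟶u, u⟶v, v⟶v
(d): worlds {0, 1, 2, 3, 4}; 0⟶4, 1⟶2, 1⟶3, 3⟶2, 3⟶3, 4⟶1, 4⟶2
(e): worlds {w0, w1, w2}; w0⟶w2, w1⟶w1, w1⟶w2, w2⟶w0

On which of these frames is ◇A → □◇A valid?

none

Frame correspondent (Sahlqvist): ∀x ∀y ∀z (Rxy ∧ Rxz → Ryz) — i.e. the Euclidean property.
(a): fails — Rw0w3 and Rw0w3 but not Rw3w3.
(b): fails — Rbc and Rbc but not Rcc.
(c): fails — Rsu and Rss but not Rus.
(d): fails — R04 and R04 but not R44.
(e): fails — Rw0w2 and Rw0w2 but not Rw2w2.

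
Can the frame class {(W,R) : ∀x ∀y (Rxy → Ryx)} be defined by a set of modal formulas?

Yes: it is symmetry, defined by the B schema r → □◇r.

Yes, by r → □◇r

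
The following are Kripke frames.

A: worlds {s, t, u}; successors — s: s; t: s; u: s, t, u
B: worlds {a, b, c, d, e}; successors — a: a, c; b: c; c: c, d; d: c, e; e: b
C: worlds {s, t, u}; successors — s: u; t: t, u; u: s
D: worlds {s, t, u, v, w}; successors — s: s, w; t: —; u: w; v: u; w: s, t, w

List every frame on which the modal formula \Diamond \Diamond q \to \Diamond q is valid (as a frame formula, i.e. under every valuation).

A

The schema corresponds to transitivity: \forall x \forall y \forall z (Rxy \wedge Ryz \to Rxz).
A: holds.
B: fails — Rbc and Rcd but not Rbd.
C: fails — Rsu and Rus but not Rss.
D: fails — Ruw and Rwt but not Rut.
Valid on: A.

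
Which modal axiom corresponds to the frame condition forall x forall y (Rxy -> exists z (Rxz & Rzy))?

□□r → □r

This is density; the standard corresponding axiom is C4: □□r → □r.
Suppose □□r→□r is valid. Take Rxy and set V(r)={w : xR²w}. Then □□r at x, so □r at x, so r at y, i.e. ∃z(Rxz∧Rzy).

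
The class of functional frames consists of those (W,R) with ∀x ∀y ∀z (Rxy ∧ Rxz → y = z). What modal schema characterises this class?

This is partial functionality; the standard corresponding axiom is CD: ◇r → □r.

◇r → □r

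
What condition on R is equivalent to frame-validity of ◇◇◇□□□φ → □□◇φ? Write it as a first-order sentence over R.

∀x ∀y ∀z ((xR³y ∧ xR²z) → ∃w (yR³w ∧ zRw))

This is a Sahlqvist (Geach-type) schema ◇^3□^3φ → □^2◇^1φ.
First-order correspondent: ∀x ∀y ∀z ((xR³y ∧ xR²z) → ∃w (yR³w ∧ zRw)).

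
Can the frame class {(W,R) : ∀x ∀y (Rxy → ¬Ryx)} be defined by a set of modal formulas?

If a class were modally definable it would be closed under surjective bounded morphisms (Goldblatt–Thomason).
The 5-cycle (worlds s,t,u,v,w with s→t→u→v→w→s) is asymmetric. Mapping every world to a single reflexive point • is a surjective bounded morphism, and the reflexive point is not asymmetric (R•• but asymmetry requires ¬R••).
So the class is not modally definable.

Not modally definable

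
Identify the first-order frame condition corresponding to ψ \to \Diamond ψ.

Replacing ψ by ¬ψ and contraposing gives the equivalent schema □ψ → ψ.
Suppose □ψ→ψ is valid. At any x set V(ψ)={w : Rxw}. Then □ψ holds at x, so ψ holds at x, i.e. Rxx.

reflexivity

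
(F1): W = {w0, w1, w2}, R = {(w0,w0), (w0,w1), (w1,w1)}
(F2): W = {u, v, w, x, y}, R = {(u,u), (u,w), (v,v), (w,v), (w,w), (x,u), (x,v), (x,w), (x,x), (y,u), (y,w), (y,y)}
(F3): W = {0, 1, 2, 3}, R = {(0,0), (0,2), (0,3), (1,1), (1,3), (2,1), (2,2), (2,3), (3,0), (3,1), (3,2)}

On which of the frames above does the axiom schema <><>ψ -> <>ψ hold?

(F1)

This is the axiom for transitivity; its first-order frame correspondent is forall x forall y forall z (Rxy & Ryz -> Rxz).
(F1): ✓.
(F2): fails — Ruw and Rwv but not Ruv.
(F3): fails — R32 and R23 but not R33.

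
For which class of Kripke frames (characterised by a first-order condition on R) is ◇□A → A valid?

Replacing A by ¬A and contraposing gives the equivalent schema A → □◇A.
Suppose A→□◇A is valid. Take Rxy and set V(A)={x}. Then A at x, so □◇A at x, so ◇A at y, so some z with Ryz has A; z=x, i.e. Ryx.
Conversely, any frame satisfying ∀x ∀y (Rxy → Ryx) validates the schema.
So the correspondent is symmetry.

symmetry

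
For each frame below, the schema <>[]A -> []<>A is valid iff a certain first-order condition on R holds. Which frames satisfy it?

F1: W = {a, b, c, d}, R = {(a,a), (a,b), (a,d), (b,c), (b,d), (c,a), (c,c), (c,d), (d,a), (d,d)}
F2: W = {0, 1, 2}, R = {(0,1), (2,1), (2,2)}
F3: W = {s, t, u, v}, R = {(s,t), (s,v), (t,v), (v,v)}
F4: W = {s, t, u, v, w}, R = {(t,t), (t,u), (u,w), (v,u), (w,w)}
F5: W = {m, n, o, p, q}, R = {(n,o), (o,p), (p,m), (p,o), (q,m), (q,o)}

Frame correspondent (Sahlqvist): forall x forall y forall z (Rxy & Rxz -> exists w (Ryw & Rzw)) — i.e. convergence.
F1: holds.
F2: fails — R01 and R01 but 1 and 1 have no common successor.
F3: holds.
F4: fails — Rtt and Rtu but t and u have no common successor.
F5: fails — Rpm and Rpm but m and m have no common successor.
Valid on: F1, F3.

F1, F3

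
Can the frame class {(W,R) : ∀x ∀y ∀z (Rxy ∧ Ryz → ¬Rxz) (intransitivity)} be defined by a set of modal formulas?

Any modally definable frame class is closed under surjective bounded morphisms.
The 3-cycle (worlds 0,1,2 with 0→1→2→0) is intransitive. Mapping every world to a single reflexive point • is a surjective bounded morphism; the reflexive point is not intransitive (R••∧R•• but R••).
So the class is not modally definable.

Not definable by any modal formula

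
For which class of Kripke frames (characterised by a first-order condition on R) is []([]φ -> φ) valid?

This schema is the T□ axiom.
Its frame correspondent is shift-reflexivity — forall x forall y (Rxy -> Ryy).

shift-reflexivity: forall x forall y (Rxy -> Ryy)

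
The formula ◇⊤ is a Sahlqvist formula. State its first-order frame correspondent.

◇⊤ holds at w iff w has a successor, so frame-validity of ◇⊤ is exactly seriality. Equivalently via □q → ◇q:
Suppose □q→◇q is valid. At any x set V(q)=W. Then □q at x, so ◇q at x, so x has a successor.
Conversely, any frame satisfying ∀x ∃y Rxy validates the schema.
So the correspondent is seriality.

seriality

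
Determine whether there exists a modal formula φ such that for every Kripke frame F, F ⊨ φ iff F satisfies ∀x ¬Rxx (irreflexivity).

No

Any modally definable frame class is closed under surjective bounded morphisms.
The 5-cycle (worlds w0,w1,w2,w3,w4 with w0→w1→w2→w3→w4→w0) is irreflexive, and the map sending every world to a single reflexive point • is a surjective bounded morphism (forth: every edge maps to (•,•); back: every world has a successor). So any modal formula valid on the 5-cycle is also valid on the reflexive point, which is not irreflexive.
So no modal formula (or set of formulas) defines exactly the irreflexive frames.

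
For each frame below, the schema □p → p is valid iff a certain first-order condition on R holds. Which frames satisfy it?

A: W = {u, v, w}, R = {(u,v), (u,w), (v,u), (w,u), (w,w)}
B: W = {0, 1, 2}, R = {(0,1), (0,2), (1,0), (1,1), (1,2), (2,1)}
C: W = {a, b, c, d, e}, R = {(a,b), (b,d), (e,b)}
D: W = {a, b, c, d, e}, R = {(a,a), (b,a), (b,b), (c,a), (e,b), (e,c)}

none

Frame correspondent (Sahlqvist): ∀x Rxx — i.e. reflexivity.
A: fails — world u does not see itself.
B: fails — world 0 does not see itself.
C: fails — world a does not see itself.
D: fails — world c does not see itself.
Valid on no frame.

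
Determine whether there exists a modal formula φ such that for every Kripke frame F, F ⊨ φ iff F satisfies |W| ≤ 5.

Not definable by any modal formula

Modal frame validity is preserved under disjoint unions.
Any modal formula valid on each of 6 disjoint one-world frames is valid on their disjoint union (validity is preserved under disjoint unions). Each one-world frame has |W|=1≤5, but the union has |W|=6.
Hence having at most 5 worlds is not modally definable.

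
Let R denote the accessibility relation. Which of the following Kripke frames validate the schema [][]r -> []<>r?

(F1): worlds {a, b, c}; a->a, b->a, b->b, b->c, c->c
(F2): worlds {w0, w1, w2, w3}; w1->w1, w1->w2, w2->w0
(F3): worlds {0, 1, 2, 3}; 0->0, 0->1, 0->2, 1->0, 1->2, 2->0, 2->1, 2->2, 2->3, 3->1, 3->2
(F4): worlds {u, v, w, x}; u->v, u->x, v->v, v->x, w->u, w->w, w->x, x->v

The schema corresponds to a generalized confluence (Geach) condition: forall x forall z (xRz -> exists w (x R^2 w & zRw)).
(F1): satisfies the condition.
(F2): fails — w2Rw0 but no w with w2R²w and w0Rw.
(F3): satisfies the condition.
(F4): satisfies the condition.

(F1), (F3), (F4)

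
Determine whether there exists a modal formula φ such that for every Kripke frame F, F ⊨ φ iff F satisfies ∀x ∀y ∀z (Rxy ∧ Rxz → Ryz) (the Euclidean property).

Yes — defined by ◇q → □◇q

This is a Sahlqvist condition; the 5 axiom ◇q → □◇q defines it.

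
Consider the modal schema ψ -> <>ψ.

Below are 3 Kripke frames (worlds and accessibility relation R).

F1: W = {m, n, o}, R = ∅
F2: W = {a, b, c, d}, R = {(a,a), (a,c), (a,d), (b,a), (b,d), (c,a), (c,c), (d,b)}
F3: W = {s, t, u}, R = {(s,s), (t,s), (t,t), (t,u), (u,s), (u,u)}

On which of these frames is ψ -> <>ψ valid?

F3

The schema corresponds to reflexivity: forall x Rxx.
F1: fails — world m does not see itself.
F2: fails — world b does not see itself.
F3: ✓.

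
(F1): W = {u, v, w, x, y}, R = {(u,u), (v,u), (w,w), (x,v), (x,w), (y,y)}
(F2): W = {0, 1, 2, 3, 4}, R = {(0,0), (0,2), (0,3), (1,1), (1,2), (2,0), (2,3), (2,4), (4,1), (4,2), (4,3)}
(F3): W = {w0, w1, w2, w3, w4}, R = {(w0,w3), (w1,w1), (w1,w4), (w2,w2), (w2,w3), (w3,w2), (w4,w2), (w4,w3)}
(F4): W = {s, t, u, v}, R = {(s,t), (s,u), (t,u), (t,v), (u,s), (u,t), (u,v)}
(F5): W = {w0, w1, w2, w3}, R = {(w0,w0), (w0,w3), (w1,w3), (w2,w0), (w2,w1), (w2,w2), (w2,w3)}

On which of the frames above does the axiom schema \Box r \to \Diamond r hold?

(F1), (F3)

This is the axiom for seriality; its first-order frame correspondent is \forall x \exists y Rxy.
(F1): holds.
(F2): fails — world 3 has no successor.
(F3): holds.
(F4): fails — world v has no successor.
(F5): fails — world w3 has no successor.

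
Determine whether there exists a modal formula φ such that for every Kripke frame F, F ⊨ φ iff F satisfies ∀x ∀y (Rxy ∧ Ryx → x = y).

Any modally definable frame class is closed under surjective bounded morphisms.
The 4-cycle (worlds 0,1,2,3 with 0→1→2→3→0) is antisymmetric. Sending even-indexed worlds to • and odd-indexed worlds to ∘ is a surjective bounded morphism onto the two-world frame with •↔∘, which is not antisymmetric.
So no modal formula (or set of formulas) defines exactly the antisymmetric frames.

Not definable by any modal formula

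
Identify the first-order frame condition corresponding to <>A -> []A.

This is the CD axiom.
Its frame correspondent is partial functionality — forall x forall y forall z (Rxy & Rxz -> y = z).

partial functionality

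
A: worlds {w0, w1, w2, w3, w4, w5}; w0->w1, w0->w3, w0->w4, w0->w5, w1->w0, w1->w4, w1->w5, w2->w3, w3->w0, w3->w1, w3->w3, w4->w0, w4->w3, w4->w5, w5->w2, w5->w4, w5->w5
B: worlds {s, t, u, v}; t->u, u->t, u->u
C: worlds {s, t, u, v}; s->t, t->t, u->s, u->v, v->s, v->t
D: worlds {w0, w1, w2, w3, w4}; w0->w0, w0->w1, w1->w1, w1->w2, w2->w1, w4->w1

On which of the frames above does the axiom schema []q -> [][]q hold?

This is the axiom for transitivity; its first-order frame correspondent is forall x forall y forall z (Rxy & Ryz -> Rxz).
A: fails — Rw1w5 and Rw5w2 but not Rw1w2.
B: fails — Rtu and Rut but not Rtt.
C: fails — Ruv and Rvt but not Rut.
D: fails — Rw4w1 and Rw1w2 but not Rw4w2.
Valid on no frame.

none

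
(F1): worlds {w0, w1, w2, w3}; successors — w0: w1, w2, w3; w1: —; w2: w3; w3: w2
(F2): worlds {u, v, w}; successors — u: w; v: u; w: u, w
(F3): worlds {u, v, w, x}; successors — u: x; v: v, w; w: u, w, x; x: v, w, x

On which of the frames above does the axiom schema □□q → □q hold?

Frame correspondent (Sahlqvist): ∀x ∀y (Rxy → ∃z (Rxz ∧ Rzy)) — i.e. density.
(F1): fails — Rw3w2 but no z with Rw3z and Rzw2.
(F2): fails — Rvu but no z with Rvz and Rzu.
(F3): holds.
Valid on: (F3).

(F3)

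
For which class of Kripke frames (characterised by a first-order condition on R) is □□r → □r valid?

Suppose □□r→□r is valid. Take Rxy and set V(r)={w : xR²w}. Then □□r at x, so □r at x, so r at y, i.e. ∃z(Rxz∧Rzy).

Density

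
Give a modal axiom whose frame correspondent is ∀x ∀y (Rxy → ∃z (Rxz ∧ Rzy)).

□□r → □r

The condition is density. The C4 schema □□r → □r defines it.
Suppose □□r→□r is valid. Take Rxy and set V(r)={w : xR²w}. Then □□r at x, so □r at x, so r at y, i.e. ∃z(Rxz∧Rzy).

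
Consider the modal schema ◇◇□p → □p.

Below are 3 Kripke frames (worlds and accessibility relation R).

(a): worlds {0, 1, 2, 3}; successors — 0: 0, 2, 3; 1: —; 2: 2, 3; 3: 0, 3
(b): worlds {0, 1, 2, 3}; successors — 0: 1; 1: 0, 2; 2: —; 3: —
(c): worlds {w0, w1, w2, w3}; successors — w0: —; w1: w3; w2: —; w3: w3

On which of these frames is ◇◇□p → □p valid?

The schema corresponds to a generalized confluence (Geach) condition: ∀x ∀y ∀z ((xR²y ∧ xRz) → ∃w (yRw ∧ z = w)).
(a): fails — 0R²2, 0R0 but no w with 2Rw and 0=w.
(b): fails — 0R²2, 0R1 but no w with 2Rw and 1=w.
(c): holds.
Valid on: (c).

(c)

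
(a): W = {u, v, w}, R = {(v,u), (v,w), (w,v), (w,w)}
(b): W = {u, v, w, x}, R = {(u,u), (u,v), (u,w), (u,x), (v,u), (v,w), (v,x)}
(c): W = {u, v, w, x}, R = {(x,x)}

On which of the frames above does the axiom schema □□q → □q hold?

(b), (c)

This is the axiom for density; its first-order frame correspondent is ∀x ∀y (Rxy → ∃z (Rxz ∧ Rzy)).
(a): fails — Rvu but no z with Rvz and Rzu.
(b): ✓.
(c): ✓.
Valid on: (b), (c).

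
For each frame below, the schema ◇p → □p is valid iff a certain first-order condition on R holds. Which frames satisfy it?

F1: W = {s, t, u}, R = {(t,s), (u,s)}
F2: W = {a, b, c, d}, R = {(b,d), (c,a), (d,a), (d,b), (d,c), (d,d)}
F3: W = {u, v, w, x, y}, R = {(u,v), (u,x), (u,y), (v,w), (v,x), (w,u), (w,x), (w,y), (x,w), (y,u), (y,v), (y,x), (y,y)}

F1

Frame correspondent (Sahlqvist): ∀x ∀y ∀z (Rxy ∧ Rxz → y = z) — i.e. partial functionality.
F1: ✓.
F2: fails — d sees both a and b.
F3: fails — u sees both v and x.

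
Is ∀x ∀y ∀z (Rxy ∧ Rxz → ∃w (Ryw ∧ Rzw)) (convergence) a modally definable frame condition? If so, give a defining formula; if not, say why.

Yes — defined by ◇□p → □◇p

Yes: it is convergence, defined by the .2 schema ◇□p → □◇p.
Suppose ◇□p→□◇p is valid. Take Rxy, Rxz and set V(p)={w : Ryw}. Then □p at y so ◇□p at x, so □◇p at x, so ◇p at z, giving w with Rzw and Ryw.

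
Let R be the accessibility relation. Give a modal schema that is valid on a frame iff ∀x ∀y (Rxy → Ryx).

p → □◇p

A defining formula is p → □◇p (the B axiom).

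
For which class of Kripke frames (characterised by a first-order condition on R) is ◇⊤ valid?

seriality

◇⊤ holds at w iff w has a successor, so frame-validity of ◇⊤ is exactly seriality. Equivalently via □p → ◇p:
Suppose □p→◇p is valid. At any x set V(p)=W. Then □p at x, so ◇p at x, so x has a successor.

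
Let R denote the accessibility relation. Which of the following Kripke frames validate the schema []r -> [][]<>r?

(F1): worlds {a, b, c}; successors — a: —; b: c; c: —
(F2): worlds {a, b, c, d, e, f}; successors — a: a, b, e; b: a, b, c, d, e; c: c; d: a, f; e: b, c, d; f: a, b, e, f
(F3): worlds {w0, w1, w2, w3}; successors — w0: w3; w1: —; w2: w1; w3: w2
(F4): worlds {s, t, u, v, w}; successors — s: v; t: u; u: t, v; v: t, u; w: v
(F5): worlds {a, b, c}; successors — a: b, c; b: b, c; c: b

This is the axiom for a generalized confluence (Geach) condition; its first-order frame correspondent is forall x forall z (x R^2 z -> exists w (xRw & zRw)).
(F1): satisfies the condition.
(F2): fails — aR²c but no w with aRw and cRw.
(F3): fails — w0R²w2 but no w with w0Rw and w2Rw.
(F4): fails — sR²t but no w* with sRw* and tRw*.
(F5): satisfies the condition.
Valid on: (F1), (F5).

(F1), (F5)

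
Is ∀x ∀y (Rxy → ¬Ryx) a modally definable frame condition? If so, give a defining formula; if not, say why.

No

Modal frame validity is preserved under surjective bounded morphisms.
The 5-cycle (worlds 0,1,2,3,4 with 0→1→2→3→4→0) is asymmetric. Mapping every world to a single reflexive point • is a surjective bounded morphism, and the reflexive point is not asymmetric (R•• but asymmetry requires ¬R••).
Hence asymmetry is not modally definable.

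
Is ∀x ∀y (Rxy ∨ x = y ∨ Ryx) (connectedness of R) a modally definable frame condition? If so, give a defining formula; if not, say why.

No

If a class were modally definable it would be closed under disjoint unions (Goldblatt–Thomason).
Take 4 disjoint single-world reflexive frames: each is trivially connected, but their disjoint union has 4 worlds with no edge between distinct components, so it is not connected.
So no modal formula (or set of formulas) defines exactly the connected frames.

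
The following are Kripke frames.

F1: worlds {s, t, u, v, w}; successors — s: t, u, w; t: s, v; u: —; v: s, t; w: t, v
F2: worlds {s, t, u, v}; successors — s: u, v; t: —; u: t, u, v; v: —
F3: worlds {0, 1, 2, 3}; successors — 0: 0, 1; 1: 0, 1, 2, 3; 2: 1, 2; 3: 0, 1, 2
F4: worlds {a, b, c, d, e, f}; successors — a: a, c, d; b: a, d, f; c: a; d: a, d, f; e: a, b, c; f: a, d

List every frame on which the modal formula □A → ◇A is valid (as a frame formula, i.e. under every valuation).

This is the axiom for seriality; its first-order frame correspondent is ∀x ∃y Rxy.
F1: fails — world u has no successor.
F2: fails — world t has no successor.
F3: ✓.
F4: ✓.
Valid on: F3, F4.

F3, F4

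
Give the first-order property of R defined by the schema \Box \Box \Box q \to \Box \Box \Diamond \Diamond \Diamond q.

This is a Sahlqvist (Geach-type) schema ◇^0□^3q → □^2◇^3q.
Minimal-valuation argument: fix x; take any y with xR^0y and any z with xR^2z. Set V(q) to the set of worlds R-reachable from y in exactly 3 steps. Then □^3q holds at y, so the antecedent holds at x; validity forces ◇^3q at z, giving a w with zR^3w and yR^3w.
First-order correspondent: \forall x \forall z (x R^2 z \to \exists w (x R^3 w \wedge z R^3 w)).

\forall x \forall z (x R^2 z \to \exists w (x R^3 w \wedge z R^3 w))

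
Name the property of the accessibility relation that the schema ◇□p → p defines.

This is a form of the B axiom.
Its frame correspondent is symmetry — ∀x ∀y (Rxy → Ryx).

Symmetry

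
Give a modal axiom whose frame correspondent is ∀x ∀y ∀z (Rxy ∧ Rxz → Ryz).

This is the Euclidean property; the standard corresponding axiom is 5: ◇q → □◇q.

◇q → □◇q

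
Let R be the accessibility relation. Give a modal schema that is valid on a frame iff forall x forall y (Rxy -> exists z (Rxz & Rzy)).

The condition is density. The C4 schema □□r → □r defines it.

□□r → □r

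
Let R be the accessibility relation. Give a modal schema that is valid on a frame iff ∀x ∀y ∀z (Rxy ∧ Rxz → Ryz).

◇ψ → □◇ψ

The condition is the Euclidean property. The 5 schema ◇ψ → □◇ψ defines it.
Suppose ◇ψ→□◇ψ is valid. Take Rxy, Rxz and set V(ψ)={y}. Then ◇ψ at x, so □◇ψ at x, so ◇ψ at z, so some w with Rzw has ψ; w=y, i.e. Rzy. By symmetry of the argument, Ryz.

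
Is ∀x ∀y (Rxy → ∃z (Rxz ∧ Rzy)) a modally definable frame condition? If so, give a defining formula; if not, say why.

Yes: it is density, defined by the C4 schema □□r → □r.
Suppose □□r→□r is valid. Take Rxy and set V(r)={w : xR²w}. Then □□r at x, so □r at x, so r at y, i.e. ∃z(Rxz∧Rzy).

Yes — defined by □□r → □r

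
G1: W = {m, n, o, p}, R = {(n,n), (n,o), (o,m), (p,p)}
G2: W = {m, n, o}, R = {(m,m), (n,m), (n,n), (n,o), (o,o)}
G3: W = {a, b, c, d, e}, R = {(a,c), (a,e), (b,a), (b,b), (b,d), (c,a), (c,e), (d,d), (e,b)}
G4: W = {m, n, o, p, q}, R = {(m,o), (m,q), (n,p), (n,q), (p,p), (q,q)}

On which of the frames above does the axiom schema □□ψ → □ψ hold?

Frame correspondent (Sahlqvist): ∀x ∀y (Rxy → ∃z (Rxz ∧ Rzy)) — i.e. density.
G1: fails — Rom but no z with Roz and Rzm.
G2: ✓.
G3: fails — Rac but no z with Raz and Rzc.
G4: fails — Rmo but no z with Rmz and Rzo.

G2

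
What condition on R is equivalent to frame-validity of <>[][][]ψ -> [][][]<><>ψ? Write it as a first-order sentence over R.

This is a Sahlqvist (Geach-type) schema ◇^1□^3ψ → □^3◇^2ψ.
Minimal-valuation argument: fix x; take any y with xR^1y and any z with xR^3z. Set V(ψ) to the set of worlds R-reachable from y in exactly 3 steps. Then □^3ψ holds at y, so the antecedent holds at x; validity forces ◇^2ψ at z, giving a w with zR^2w and yR^3w.
First-order correspondent: forall x forall y forall z ((xRy & x R^3 z) -> exists w (y R^3 w & z R^2 w)).

forall x forall y forall z ((xRy & x R^3 z) -> exists w (y R^3 w & z R^2 w))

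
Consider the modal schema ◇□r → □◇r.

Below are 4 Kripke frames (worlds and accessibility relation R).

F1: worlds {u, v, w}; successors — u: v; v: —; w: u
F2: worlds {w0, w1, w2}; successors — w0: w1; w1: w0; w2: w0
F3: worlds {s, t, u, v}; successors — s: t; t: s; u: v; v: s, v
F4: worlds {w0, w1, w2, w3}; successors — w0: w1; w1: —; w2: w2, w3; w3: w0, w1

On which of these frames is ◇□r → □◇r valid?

F2

This is the axiom for convergence; its first-order frame correspondent is ∀x ∀y ∀z (Rxy ∧ Rxz → ∃w (Ryw ∧ Rzw)).
F1: fails — Ruv and Ruv but v and v have no common successor.
F2: ✓.
F3: fails — Rvv and Rvs but v and s have no common successor.
F4: fails — Rw0w1 and Rw0w1 but w1 and w1 have no common successor.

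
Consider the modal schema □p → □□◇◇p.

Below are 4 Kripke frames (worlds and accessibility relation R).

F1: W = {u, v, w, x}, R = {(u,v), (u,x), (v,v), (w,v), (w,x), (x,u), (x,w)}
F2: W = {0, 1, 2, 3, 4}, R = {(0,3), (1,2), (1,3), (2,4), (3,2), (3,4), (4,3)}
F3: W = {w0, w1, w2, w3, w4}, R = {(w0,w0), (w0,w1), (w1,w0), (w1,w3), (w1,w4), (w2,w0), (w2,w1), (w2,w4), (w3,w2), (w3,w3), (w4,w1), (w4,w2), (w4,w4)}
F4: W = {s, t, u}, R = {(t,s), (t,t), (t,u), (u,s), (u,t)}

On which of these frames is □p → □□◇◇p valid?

F3

The schema corresponds to a generalized confluence (Geach) condition: ∀x ∀z (xR²z → ∃w (xRw ∧ zR²w)).
F1: fails — xR²v but no t with xRt and vR²t.
F2: fails — 0R²4 but no w with 0Rw and 4R²w.
F3: condition met.
F4: fails — tR²s but no w with tRw and sR²w.
Valid on: F3.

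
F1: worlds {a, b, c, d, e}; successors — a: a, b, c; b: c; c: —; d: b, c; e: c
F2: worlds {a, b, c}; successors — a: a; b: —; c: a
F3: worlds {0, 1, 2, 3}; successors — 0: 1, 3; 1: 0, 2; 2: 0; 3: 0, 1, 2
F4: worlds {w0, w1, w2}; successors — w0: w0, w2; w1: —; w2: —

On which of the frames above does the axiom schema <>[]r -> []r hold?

F2

Frame correspondent (Sahlqvist): forall x forall y forall z ((xRy & xRz) -> exists w (yRw & z = w)) — i.e. a generalized confluence (Geach) condition.
F1: fails — aRb, aRa but no w with bRw and a=w.
F2: condition met.
F3: fails — 0R1, 0R1 but no w with 1Rw and 1=w.
F4: fails — w0Rw2, w0Rw0 but no w with w2Rw and w0=w.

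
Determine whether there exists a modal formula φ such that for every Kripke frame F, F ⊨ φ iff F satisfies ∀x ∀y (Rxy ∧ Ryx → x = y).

If a class were modally definable it would be closed under surjective bounded morphisms (Goldblatt–Thomason).
The 6-cycle (worlds 0,1,2,3,4,5 with 0→1→2→3→4→5→0) is antisymmetric. Sending even-indexed worlds to a and odd-indexed worlds to b is a surjective bounded morphism onto the two-world frame with a↔b, which is not antisymmetric.
So no modal formula (or set of formulas) defines exactly the antisymmetric frames.

No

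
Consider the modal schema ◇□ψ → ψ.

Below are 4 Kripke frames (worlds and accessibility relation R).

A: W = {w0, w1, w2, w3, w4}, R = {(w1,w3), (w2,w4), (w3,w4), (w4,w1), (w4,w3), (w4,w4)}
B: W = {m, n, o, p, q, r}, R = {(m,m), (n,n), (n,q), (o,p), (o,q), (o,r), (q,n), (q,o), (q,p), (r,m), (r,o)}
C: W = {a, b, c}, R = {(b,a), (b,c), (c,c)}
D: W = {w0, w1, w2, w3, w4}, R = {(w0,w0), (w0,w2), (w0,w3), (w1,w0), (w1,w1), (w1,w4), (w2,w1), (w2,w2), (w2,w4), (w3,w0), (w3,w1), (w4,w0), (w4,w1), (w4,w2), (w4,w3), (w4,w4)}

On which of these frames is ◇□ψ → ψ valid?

none

This is the axiom for symmetry; its first-order frame correspondent is ∀x ∀y (Rxy → Ryx).
A: fails — Rw2w4 but not Rw4w2.
B: fails — Rop but not Rpo.
C: fails — Rba but not Rab.
D: fails — Rw1w0 but not Rw0w1.
Valid on no frame.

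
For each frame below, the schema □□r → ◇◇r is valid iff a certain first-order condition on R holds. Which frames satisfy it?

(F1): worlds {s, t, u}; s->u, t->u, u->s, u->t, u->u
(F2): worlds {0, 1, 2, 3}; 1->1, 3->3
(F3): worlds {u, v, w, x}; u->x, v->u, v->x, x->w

(F1)

This is the axiom for a generalized confluence (Geach) condition; its first-order frame correspondent is ∀x ∃w (xR²w ∧ xR²w).
(F1): condition met.
(F2): fails — at 0 but no w with 0R²w and 0R²w.
(F3): fails — at w but no t with wR²t and wR²t.
Valid on: (F1).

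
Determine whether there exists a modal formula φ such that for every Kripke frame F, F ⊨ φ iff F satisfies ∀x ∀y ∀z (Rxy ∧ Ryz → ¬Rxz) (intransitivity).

If a class were modally definable it would be closed under surjective bounded morphisms (Goldblatt–Thomason).
The 7-cycle (worlds a,b,c,d,e,f,g with a→b→c→d→e→f→g→a) is intransitive. Mapping every world to a single reflexive point • is a surjective bounded morphism; the reflexive point is not intransitive (R••∧R•• but R••).
So no modal formula (or set of formulas) defines exactly the intransitive frames.

No — not modally definable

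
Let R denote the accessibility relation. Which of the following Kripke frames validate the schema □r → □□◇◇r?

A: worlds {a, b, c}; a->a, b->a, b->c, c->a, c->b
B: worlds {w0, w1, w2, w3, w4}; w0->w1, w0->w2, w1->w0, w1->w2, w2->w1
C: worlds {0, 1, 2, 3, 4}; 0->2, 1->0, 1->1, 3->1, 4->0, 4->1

The schema corresponds to a generalized confluence (Geach) condition: ∀x ∀z (xR²z → ∃w (xRw ∧ zR²w)).
A: satisfies the condition.
B: fails — w2R²w2 but no w with w2Rw and w2R²w.
C: fails — 1R²0 but no w with 1Rw and 0R²w.

A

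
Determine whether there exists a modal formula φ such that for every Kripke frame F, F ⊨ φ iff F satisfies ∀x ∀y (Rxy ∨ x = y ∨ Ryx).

Not definable by any modal formula

If a class were modally definable it would be closed under disjoint unions (Goldblatt–Thomason).
Take 3 disjoint single-world reflexive frames: each is trivially connected, but their disjoint union has 3 worlds with no edge between distinct components, so it is not connected.
Hence connectedness of R is not modally definable.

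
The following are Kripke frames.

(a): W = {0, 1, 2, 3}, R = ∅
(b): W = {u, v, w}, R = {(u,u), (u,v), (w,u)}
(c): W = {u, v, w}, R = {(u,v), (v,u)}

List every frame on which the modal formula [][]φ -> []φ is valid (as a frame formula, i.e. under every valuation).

The schema corresponds to density: forall x forall y (Rxy -> exists z (Rxz & Rzy)).
(a): holds.
(b): holds.
(c): fails — Ruv but no z with Ruz and Rzv.

(a), (b)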